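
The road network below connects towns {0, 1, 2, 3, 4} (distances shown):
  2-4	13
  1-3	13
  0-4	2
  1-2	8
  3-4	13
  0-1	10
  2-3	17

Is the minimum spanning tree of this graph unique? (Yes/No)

No

Sort edges by weight, then run Kruskal:
0-4 (2): add — endpoints in different components.
1-2 (8): add — endpoints in different components.
0-1 (10): add — endpoints in different components.
1-3 (13): add — endpoints in different components.
Non-tree edge 3-4 has weight 13, equal to the heaviest edge on its tree cycle — swapping gives another MST of the same weight. Not unique.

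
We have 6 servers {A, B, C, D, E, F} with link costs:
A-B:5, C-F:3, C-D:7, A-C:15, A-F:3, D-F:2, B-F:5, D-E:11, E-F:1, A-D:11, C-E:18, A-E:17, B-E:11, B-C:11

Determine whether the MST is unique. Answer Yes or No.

No

Sort edges by weight, then run Kruskal:
E-F (1): add — endpoints in different components.
D-F (2): add — endpoints in different components.
A-F (3): add — endpoints in different components.
C-F (3): add — endpoints in different components.
A-B (5): add — endpoints in different components.
Non-tree edge B-F has weight 5, equal to the heaviest edge on its tree cycle — swapping gives another MST of the same weight. Not unique.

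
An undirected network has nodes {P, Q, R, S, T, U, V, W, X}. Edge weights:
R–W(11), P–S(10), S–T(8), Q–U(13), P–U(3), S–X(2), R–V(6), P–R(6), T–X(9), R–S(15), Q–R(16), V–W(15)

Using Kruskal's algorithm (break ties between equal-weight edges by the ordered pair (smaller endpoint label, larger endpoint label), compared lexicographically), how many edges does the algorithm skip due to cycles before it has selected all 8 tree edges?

Kruskal: consider edges lightest-first.
S–X (2): add — endpoints in different components.
P–U (3): add — endpoints in different components.
P–R (6): add — endpoints in different components.
R–V (6): add — endpoints in different components.
S–T (8): add — endpoints in different components.
T–X (9): skip — X and T already connected.
P–S (10): add — endpoints in different components.
R–W (11): add — endpoints in different components.
Q–U (13): add — endpoints in different components.
Edges rejected before the tree was complete: 1.

1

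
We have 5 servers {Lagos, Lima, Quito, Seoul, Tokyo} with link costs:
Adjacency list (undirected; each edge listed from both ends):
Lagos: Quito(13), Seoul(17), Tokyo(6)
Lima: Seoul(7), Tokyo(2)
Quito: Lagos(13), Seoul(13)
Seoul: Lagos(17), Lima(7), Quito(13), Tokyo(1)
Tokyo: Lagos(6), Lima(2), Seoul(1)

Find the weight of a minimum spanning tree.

22

Prim's algorithm from Lagos:
Step 1: frontier [Lagos-Tokyo 6, Lagos-Quito 13, Lagos-Seoul 17] → take Lagos-Tokyo (6); add Tokyo.
Step 2: frontier [Lagos-Quito 13, Lagos-Seoul 17, Seoul-Tokyo 1, Lima-Tokyo 2] → take Seoul-Tokyo (1); add Seoul.
Step 3: frontier [Lagos-Quito 13, Lima-Seoul 7, Quito-Seoul 13, Lima-Tokyo 2] → take Lima-Tokyo (2); add Lima.
Step 4: frontier [Lagos-Quito 13, Quito-Seoul 13] → take Lagos-Quito (13); add Quito.
MST edges: Lagos-Tokyo, Seoul-Tokyo, Lima-Tokyo, Lagos-Quito; total weight 6+1+2+13 = 22.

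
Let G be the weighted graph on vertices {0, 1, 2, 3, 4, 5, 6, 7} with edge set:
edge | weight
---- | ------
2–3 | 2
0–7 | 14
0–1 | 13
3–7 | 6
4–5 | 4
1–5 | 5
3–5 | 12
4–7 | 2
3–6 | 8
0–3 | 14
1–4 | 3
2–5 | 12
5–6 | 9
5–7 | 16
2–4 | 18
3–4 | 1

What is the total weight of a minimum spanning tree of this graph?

Prim, starting at 0.
Step 1: cheapest edge leaving the tree is 0–1 (13); add 1.
Step 2: cheapest edge leaving the tree is 1–4 (3); add 4.
Step 3: cheapest edge leaving the tree is 3–4 (1); add 3.
Step 4: cheapest edge leaving the tree is 2–3 (2); add 2.
Step 5: cheapest edge leaving the tree is 4–7 (2); add 7.
Step 6: cheapest edge leaving the tree is 4–5 (4); add 5.
Step 7: cheapest edge leaving the tree is 3–6 (8); add 6.
MST edges: 0–1, 1–4, 3–4, 2–3, 4–7, 4–5, 3–6; total weight 13+3+1+2+2+4+8 = 33.

33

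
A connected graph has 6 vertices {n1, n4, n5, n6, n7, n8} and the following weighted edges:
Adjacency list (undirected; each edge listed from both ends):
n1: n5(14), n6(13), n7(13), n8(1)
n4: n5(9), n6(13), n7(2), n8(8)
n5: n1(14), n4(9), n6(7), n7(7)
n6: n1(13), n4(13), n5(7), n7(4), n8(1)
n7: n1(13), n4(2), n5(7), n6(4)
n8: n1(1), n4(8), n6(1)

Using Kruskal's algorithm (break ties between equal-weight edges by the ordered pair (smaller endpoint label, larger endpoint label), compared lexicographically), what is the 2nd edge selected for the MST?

Sort edges by weight, then run Kruskal:
n1 n8 (1): add — endpoints in different components.
n6 n8 (1): add — endpoints in different components.
n4 n7 (2): add — endpoints in different components.
n6 n7 (4): add — endpoints in different components.
n5 n6 (7): add — endpoints in different components.
The 2nd edge added is n6 n8.

n6-n8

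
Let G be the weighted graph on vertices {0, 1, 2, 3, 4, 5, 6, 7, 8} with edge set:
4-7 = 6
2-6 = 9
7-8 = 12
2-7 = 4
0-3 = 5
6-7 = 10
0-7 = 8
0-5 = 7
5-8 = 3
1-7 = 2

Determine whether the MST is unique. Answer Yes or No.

Yes

Kruskal's algorithm — process edges by increasing weight (ties by edge label):
1-7 (2): add — endpoints in different components.
5-8 (3): add — endpoints in different components.
2-7 (4): add — endpoints in different components.
0-3 (5): add — endpoints in different components.
4-7 (6): add — endpoints in different components.
0-5 (7): add — endpoints in different components.
0-7 (8): add — endpoints in different components.
2-6 (9): add — endpoints in different components.
Every non-tree edge has weight strictly greater than the heaviest edge on the tree path between its endpoints, so the MST is unique.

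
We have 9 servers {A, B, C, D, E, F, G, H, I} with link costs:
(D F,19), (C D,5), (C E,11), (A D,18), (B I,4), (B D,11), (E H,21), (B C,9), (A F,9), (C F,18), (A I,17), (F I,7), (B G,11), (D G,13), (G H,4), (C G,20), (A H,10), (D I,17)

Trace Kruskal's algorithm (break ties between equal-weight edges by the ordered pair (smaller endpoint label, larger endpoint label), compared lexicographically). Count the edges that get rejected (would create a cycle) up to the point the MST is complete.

2

Kruskal's algorithm — process edges by increasing weight (ties by edge label):
B I (4): add — endpoints in different components.
G H (4): add — endpoints in different components.
C D (5): add — endpoints in different components.
F I (7): add — endpoints in different components.
A F (9): add — endpoints in different components.
B C (9): add — endpoints in different components.
A H (10): add — endpoints in different components.
B D (11): skip — B and D already connected.
B G (11): skip — B and G already connected.
C E (11): add — endpoints in different components.
Edges rejected before the tree was complete: 2.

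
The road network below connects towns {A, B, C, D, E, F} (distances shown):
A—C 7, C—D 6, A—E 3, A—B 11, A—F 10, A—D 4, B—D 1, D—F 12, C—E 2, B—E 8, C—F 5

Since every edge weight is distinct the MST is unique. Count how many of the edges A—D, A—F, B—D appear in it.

Sort edges by weight, then run Kruskal:
B—D (1): add. Components now {A} {B,D} {C} {E} {F}
C—E (2): add. Components now {A} {B,D} {C,E} {F}
A—E (3): add. Components now {A,C,E} {B,D} {F}
A—D (4): add. Components now {A,B,C,D,E} {F}
C—F (5): add. Components now {A,B,C,D,E,F}
MST edge set: {B—D, C—E, A—E, A—D, C—F}.
Of the listed edges, {A—D, B—D} are in the MST → 2.

2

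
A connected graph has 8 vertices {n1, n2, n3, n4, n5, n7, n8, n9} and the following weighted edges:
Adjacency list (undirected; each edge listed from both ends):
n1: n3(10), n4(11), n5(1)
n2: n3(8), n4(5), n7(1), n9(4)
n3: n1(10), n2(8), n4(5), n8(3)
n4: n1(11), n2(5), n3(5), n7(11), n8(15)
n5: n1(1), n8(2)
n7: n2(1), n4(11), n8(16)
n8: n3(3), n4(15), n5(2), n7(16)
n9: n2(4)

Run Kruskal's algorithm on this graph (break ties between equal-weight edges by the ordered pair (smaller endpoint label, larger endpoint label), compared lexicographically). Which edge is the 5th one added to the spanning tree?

Kruskal: consider edges lightest-first.
n1–n5 (1): add — endpoints in different components.
n2–n7 (1): add — endpoints in different components.
n5–n8 (2): add — endpoints in different components.
n3–n8 (3): add — endpoints in different components.
n2–n9 (4): add — endpoints in different components.
n2–n4 (5): add — endpoints in different components.
n3–n4 (5): add — endpoints in different components.
The 5th edge added is n2–n9.

n2-n9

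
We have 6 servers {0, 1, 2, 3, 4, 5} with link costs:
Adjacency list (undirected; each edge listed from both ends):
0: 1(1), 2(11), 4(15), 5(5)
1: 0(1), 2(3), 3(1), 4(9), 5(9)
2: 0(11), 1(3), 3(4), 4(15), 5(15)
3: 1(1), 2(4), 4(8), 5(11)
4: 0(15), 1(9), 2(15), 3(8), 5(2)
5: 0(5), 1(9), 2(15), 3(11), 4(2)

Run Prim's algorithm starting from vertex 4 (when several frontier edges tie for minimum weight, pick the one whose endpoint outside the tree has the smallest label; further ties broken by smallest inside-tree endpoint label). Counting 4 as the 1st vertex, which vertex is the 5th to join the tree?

Grow the tree from 4 using Prim:
Step 1: frontier [4 5 2, 3 4 8, 1 4 9, 0 4 15, 2 4 15] → take 4 5 (2); add 5.
Step 2: frontier [3 4 8, 1 4 9, 0 4 15, 2 4 15, 0 5 5, 1 5 9, 3 5 11, 2 5 15] → take 0 5 (5); add 0.
Step 3: frontier [0 1 1, 0 2 11, 3 4 8, 1 4 9, 2 4 15, 1 5 9, 3 5 11, 2 5 15] → take 0 1 (1); add 1.
Step 4: frontier [0 2 11, 1 3 1, 1 2 3, 3 4 8, 2 4 15, 3 5 11, 2 5 15] → take 1 3 (1); add 3.
Step 5: frontier [0 2 11, 1 2 3, 2 3 4, 2 4 15, 2 5 15] → take 1 2 (3); add 2.
Vertex order: 4, 5, 0, 1, 3, 2. The 5th vertex is 3.

3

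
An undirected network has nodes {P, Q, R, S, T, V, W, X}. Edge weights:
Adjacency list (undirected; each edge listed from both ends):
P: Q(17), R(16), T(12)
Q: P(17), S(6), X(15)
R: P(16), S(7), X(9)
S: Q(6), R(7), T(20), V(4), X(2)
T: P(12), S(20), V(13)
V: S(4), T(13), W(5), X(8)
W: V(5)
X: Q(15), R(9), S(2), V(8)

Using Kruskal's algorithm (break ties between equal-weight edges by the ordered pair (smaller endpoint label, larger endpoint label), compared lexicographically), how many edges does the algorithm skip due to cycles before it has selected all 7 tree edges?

2

Kruskal's algorithm — process edges by increasing weight (ties by edge label):
S–X (2): add — endpoints in different components.
S–V (4): add — endpoints in different components.
V–W (5): add — endpoints in different components.
Q–S (6): add — endpoints in different components.
R–S (7): add — endpoints in different components.
V–X (8): skip — V and X already connected.
R–X (9): skip — R and X already connected.
P–T (12): add — endpoints in different components.
T–V (13): add — endpoints in different components.
Edges rejected before the tree was complete: 2.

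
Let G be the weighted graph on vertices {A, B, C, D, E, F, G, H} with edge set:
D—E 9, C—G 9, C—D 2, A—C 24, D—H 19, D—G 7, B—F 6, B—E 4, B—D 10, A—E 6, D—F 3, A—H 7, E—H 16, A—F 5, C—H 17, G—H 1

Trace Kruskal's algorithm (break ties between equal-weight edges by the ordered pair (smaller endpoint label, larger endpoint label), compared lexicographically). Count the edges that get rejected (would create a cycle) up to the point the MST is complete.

Kruskal's algorithm — process edges by increasing weight (ties by edge label):
G—H (1): add — endpoints in different components.
C—D (2): add — endpoints in different components.
D—F (3): add — endpoints in different components.
B—E (4): add — endpoints in different components.
A—F (5): add — endpoints in different components.
A—E (6): add — endpoints in different components.
B—F (6): skip — B and F already connected.
A—H (7): add — endpoints in different components.
Edges rejected before the tree was complete: 1.

1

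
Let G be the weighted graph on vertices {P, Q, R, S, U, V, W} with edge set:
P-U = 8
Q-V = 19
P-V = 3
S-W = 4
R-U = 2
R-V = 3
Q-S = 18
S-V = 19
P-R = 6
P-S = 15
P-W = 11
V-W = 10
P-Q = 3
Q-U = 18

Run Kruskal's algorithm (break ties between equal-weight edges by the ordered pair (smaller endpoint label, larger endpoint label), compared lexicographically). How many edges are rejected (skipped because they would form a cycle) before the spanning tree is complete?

2

Kruskal: consider edges lightest-first.
R-U (2): add — endpoints in different components.
P-Q (3): add — endpoints in different components.
P-V (3): add — endpoints in different components.
R-V (3): add — endpoints in different components.
S-W (4): add — endpoints in different components.
P-R (6): skip — P and R already connected.
P-U (8): skip — P and U already connected.
V-W (10): add — endpoints in different components.
Edges rejected before the tree was complete: 2.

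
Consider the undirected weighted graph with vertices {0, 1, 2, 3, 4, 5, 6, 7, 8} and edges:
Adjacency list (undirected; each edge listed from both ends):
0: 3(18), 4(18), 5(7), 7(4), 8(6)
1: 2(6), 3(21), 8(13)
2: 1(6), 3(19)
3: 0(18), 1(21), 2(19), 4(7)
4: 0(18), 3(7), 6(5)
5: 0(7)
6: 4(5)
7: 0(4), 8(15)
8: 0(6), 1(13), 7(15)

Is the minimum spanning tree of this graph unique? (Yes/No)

No

Kruskal: consider edges lightest-first.
0—7 (4): add — endpoints in different components.
4—6 (5): add — endpoints in different components.
0—8 (6): add — endpoints in different components.
1—2 (6): add — endpoints in different components.
0—5 (7): add — endpoints in different components.
3—4 (7): add — endpoints in different components.
1—8 (13): add — endpoints in different components.
7—8 (15): skip — 7 and 8 already connected.
0—3 (18): add — endpoints in different components.
Non-tree edge 0—4 has weight 18, equal to the heaviest edge on its tree cycle — swapping gives another MST of the same weight. Not unique.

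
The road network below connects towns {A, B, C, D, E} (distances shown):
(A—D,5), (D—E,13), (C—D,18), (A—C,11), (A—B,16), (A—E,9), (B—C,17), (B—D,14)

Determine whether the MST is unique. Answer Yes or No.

Yes

Kruskal: consider edges lightest-first.
A—D (5): add. Components now {A,D} {B} {C} {E}
A—E (9): add. Components now {A,D,E} {B} {C}
A—C (11): add. Components now {A,C,D,E} {B}
D—E (13): skip — D and E already connected.
B—D (14): add. Components now {A,B,C,D,E}
Every non-tree edge has weight strictly greater than the heaviest edge on the tree path between its endpoints, so the MST is unique.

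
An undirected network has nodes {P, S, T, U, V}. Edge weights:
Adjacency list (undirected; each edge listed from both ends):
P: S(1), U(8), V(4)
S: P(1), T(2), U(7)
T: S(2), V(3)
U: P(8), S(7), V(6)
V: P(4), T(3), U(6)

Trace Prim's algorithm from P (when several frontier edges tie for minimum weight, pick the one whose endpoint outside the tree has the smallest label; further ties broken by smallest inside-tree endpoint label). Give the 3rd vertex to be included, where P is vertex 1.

Prim's algorithm from P:
Step 1: frontier [P—S 1, P—V 4, P—U 8] → take P—S (1); add S.
Step 2: frontier [P—V 4, P—U 8, S—T 2, S—U 7] → take S—T (2); add T.
Step 3: frontier [P—V 4, P—U 8, S—U 7, T—V 3] → take T—V (3); add V.
Step 4: frontier [P—U 8, S—U 7, U—V 6] → take U—V (6); add U.
Vertex order: P, S, T, V, U. The 3rd vertex is T.

T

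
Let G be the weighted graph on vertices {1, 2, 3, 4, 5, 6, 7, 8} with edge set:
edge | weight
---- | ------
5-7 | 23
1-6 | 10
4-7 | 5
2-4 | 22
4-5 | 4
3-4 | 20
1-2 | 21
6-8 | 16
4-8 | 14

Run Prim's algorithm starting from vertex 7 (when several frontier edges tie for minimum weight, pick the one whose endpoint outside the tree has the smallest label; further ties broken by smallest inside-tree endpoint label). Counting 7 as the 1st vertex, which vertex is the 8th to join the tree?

2

Grow the tree from 7 using Prim:
Step 1: frontier [4-7 5, 5-7 23] → take 4-7 (5); add 4.
Step 2: frontier [4-5 4, 4-8 14, 3-4 20, 2-4 22, 5-7 23] → take 4-5 (4); add 5.
Step 3: frontier [4-8 14, 3-4 20, 2-4 22] → take 4-8 (14); add 8.
Step 4: frontier [3-4 20, 2-4 22, 6-8 16] → take 6-8 (16); add 6.
Step 5: frontier [3-4 20, 2-4 22, 1-6 10] → take 1-6 (10); add 1.
Step 6: frontier [1-2 21, 3-4 20, 2-4 22] → take 3-4 (20); add 3.
Step 7: frontier [1-2 21, 2-4 22] → take 1-2 (21); add 2.
Vertex order: 7, 4, 5, 8, 6, 1, 3, 2. The 8th vertex is 2.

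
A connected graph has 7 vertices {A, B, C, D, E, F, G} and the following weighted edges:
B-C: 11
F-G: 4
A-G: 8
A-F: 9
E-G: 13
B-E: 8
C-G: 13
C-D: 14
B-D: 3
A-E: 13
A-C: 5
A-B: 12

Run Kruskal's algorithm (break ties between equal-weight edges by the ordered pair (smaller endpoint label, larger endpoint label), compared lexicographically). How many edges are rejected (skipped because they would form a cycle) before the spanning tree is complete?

1

Sort edges by weight, then run Kruskal:
B-D (3): add — endpoints in different components.
F-G (4): add — endpoints in different components.
A-C (5): add — endpoints in different components.
A-G (8): add — endpoints in different components.
B-E (8): add — endpoints in different components.
A-F (9): skip — A and F already connected.
B-C (11): add — endpoints in different components.
Edges rejected before the tree was complete: 1.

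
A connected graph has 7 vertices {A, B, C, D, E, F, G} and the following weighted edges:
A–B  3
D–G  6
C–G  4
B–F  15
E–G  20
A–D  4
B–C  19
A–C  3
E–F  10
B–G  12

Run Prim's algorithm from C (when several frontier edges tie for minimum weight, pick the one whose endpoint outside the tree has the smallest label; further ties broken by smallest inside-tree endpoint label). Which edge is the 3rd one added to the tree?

A-D

Prim, starting at C.
Step 1: cheapest edge leaving the tree is A–C (3); add A.
Step 2: cheapest edge leaving the tree is A–B (3); add B.
Step 3: cheapest edge leaving the tree is A–D (4); add D.
Step 4: cheapest edge leaving the tree is C–G (4); add G.
Step 5: cheapest edge leaving the tree is B–F (15); add F.
Step 6: cheapest edge leaving the tree is E–F (10); add E.
The 3rd edge added is A–D.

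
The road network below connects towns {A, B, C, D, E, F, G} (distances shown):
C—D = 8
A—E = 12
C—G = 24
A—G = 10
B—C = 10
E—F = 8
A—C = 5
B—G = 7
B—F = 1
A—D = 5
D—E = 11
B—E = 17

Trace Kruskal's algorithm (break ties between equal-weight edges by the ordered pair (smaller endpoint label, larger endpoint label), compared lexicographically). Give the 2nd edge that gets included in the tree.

A-C

Sort edges by weight, then run Kruskal:
B—F (1): add. Components now {A} {B,F} {C} {D} {E} {G}
A—C (5): add. Components now {A,C} {B,F} {D} {E} {G}
A—D (5): add. Components now {A,C,D} {B,F} {E} {G}
B—G (7): add. Components now {A,C,D} {B,F,G} {E}
C—D (8): skip — C and D already connected.
E—F (8): add. Components now {A,C,D} {B,E,F,G}
A—G (10): add. Components now {A,B,C,D,E,F,G}
The 2nd edge added is A—C.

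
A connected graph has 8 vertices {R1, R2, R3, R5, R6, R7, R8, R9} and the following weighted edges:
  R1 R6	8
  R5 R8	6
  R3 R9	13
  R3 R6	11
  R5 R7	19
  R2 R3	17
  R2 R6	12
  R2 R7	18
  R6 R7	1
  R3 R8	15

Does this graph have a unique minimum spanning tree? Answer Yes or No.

Kruskal: consider edges lightest-first.
R6 R7 (1): add — endpoints in different components.
R5 R8 (6): add — endpoints in different components.
R1 R6 (8): add — endpoints in different components.
R3 R6 (11): add — endpoints in different components.
R2 R6 (12): add — endpoints in different components.
R3 R9 (13): add — endpoints in different components.
R3 R8 (15): add — endpoints in different components.
Every non-tree edge has weight strictly greater than the heaviest edge on the tree path between its endpoints, so the MST is unique.

Yes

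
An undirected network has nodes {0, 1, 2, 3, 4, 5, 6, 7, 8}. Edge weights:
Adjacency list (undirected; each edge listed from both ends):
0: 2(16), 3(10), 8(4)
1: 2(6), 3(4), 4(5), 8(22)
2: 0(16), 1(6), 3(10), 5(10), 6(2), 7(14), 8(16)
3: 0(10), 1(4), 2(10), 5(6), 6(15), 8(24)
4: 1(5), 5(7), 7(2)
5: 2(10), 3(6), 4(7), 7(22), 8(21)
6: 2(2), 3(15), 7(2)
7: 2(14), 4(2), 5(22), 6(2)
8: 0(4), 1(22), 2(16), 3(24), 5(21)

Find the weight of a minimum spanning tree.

Grow the tree from 5 using Prim:
Step 1: cheapest edge leaving the tree is 3-5 (6); add 3.
Step 2: cheapest edge leaving the tree is 1-3 (4); add 1.
Step 3: cheapest edge leaving the tree is 1-4 (5); add 4.
Step 4: cheapest edge leaving the tree is 4-7 (2); add 7.
Step 5: cheapest edge leaving the tree is 6-7 (2); add 6.
Step 6: cheapest edge leaving the tree is 2-6 (2); add 2.
Step 7: cheapest edge leaving the tree is 0-3 (10); add 0.
Step 8: cheapest edge leaving the tree is 0-8 (4); add 8.
MST edges: 3-5, 1-3, 1-4, 4-7, 6-7, 2-6, 0-3, 0-8; total weight 6+4+5+2+2+2+10+4 = 35.

35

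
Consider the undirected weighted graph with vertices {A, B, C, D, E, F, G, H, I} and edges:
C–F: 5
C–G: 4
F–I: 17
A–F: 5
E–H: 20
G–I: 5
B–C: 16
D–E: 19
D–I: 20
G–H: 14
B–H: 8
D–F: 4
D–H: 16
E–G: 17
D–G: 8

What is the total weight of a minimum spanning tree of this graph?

Prim's algorithm from C:
Step 1: cheapest edge leaving the tree is C–G (4); add G.
Step 2: cheapest edge leaving the tree is C–F (5); add F.
Step 3: cheapest edge leaving the tree is D–F (4); add D.
Step 4: cheapest edge leaving the tree is A–F (5); add A.
Step 5: cheapest edge leaving the tree is G–I (5); add I.
Step 6: cheapest edge leaving the tree is G–H (14); add H.
Step 7: cheapest edge leaving the tree is B–H (8); add B.
Step 8: cheapest edge leaving the tree is E–G (17); add E.
MST edges: C–G, C–F, D–F, A–F, G–I, G–H, B–H, E–G; total weight 4+5+4+5+5+14+8+17 = 62.

62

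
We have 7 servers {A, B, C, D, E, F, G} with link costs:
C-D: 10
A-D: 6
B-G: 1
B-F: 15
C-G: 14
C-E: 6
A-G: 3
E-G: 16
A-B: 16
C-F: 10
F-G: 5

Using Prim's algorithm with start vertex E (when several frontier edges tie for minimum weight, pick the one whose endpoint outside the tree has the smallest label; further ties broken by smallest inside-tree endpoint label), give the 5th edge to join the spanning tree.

Prim's algorithm from E:
Step 1: frontier [C-E 6, E-G 16] → take C-E (6); add C.
Step 2: frontier [C-D 10, C-F 10, C-G 14, E-G 16] → take C-D (10); add D.
Step 3: frontier [C-F 10, C-G 14, A-D 6, E-G 16] → take A-D (6); add A.
Step 4: frontier [A-G 3, A-B 16, C-F 10, C-G 14, E-G 16] → take A-G (3); add G.
Step 5: frontier [A-B 16, C-F 10, B-G 1, F-G 5] → take B-G (1); add B.
Step 6: frontier [B-F 15, C-F 10, F-G 5] → take F-G (5); add F.
The 5th edge added is B-G.

B-G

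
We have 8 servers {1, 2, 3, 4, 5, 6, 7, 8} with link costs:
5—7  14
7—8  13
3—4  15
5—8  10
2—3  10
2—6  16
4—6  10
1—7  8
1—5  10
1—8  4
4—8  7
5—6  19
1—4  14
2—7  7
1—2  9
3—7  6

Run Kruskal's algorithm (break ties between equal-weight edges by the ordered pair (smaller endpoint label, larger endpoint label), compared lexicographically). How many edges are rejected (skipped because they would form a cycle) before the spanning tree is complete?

2

Sort edges by weight, then run Kruskal:
1—8 (4): add — endpoints in different components.
3—7 (6): add — endpoints in different components.
2—7 (7): add — endpoints in different components.
4—8 (7): add — endpoints in different components.
1—7 (8): add — endpoints in different components.
1—2 (9): skip — 1 and 2 already connected.
1—5 (10): add — endpoints in different components.
2—3 (10): skip — 2 and 3 already connected.
4—6 (10): add — endpoints in different components.
Edges rejected before the tree was complete: 2.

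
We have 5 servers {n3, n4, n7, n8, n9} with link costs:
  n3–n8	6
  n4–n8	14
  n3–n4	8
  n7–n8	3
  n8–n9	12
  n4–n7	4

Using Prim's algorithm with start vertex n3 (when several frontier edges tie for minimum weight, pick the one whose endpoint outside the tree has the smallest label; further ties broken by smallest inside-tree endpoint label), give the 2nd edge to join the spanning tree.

n7-n8

Prim, starting at n3.
Step 1: frontier [n3–n8 6, n3–n4 8] → take n3–n8 (6); add n8.
Step 2: frontier [n3–n4 8, n7–n8 3, n8–n9 12, n4–n8 14] → take n7–n8 (3); add n7.
Step 3: frontier [n3–n4 8, n4–n7 4, n8–n9 12, n4–n8 14] → take n4–n7 (4); add n4.
Step 4: frontier [n8–n9 12] → take n8–n9 (12); add n9.
The 2nd edge added is n7–n8.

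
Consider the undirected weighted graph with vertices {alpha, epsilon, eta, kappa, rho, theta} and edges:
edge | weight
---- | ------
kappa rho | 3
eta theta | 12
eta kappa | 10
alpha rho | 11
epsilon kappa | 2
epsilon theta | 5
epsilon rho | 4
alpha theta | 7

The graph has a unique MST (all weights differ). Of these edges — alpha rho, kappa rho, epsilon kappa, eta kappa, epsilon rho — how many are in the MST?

Sort edges by weight, then run Kruskal:
epsilon kappa (2): add — endpoints in different components.
kappa rho (3): add — endpoints in different components.
epsilon rho (4): skip — rho and epsilon already connected.
epsilon theta (5): add — endpoints in different components.
alpha theta (7): add — endpoints in different components.
eta kappa (10): add — endpoints in different components.
MST edge set: {epsilon kappa, kappa rho, epsilon theta, alpha theta, eta kappa}.
Of the listed edges, {kappa rho, epsilon kappa, eta kappa} are in the MST → 3.

3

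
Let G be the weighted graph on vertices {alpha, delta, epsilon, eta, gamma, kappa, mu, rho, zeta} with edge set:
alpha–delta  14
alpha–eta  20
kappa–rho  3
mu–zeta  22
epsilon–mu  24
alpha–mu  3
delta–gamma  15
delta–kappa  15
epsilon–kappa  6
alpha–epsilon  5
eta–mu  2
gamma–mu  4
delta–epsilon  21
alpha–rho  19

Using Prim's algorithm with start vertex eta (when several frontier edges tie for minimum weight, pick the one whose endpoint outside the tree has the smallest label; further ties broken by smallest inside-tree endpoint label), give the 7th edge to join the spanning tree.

alpha-delta

Prim, starting at eta.
Step 1: frontier [eta–mu 2, alpha–eta 20] → take eta–mu (2); add mu.
Step 2: frontier [alpha–eta 20, alpha–mu 3, gamma–mu 4, mu–zeta 22, epsilon–mu 24] → take alpha–mu (3); add alpha.
Step 3: frontier [alpha–epsilon 5, alpha–delta 14, alpha–rho 19, gamma–mu 4, mu–zeta 22, epsilon–mu 24] → take gamma–mu (4); add gamma.
Step 4: frontier [alpha–epsilon 5, alpha–delta 14, alpha–rho 19, delta–gamma 15, mu–zeta 22, epsilon–mu 24] → take alpha–epsilon (5); add epsilon.
Step 5: frontier [alpha–delta 14, alpha–rho 19, epsilon–kappa 6, delta–epsilon 21, delta–gamma 15, mu–zeta 22] → take epsilon–kappa (6); add kappa.
Step 6: frontier [alpha–delta 14, alpha–rho 19, delta–epsilon 21, delta–gamma 15, kappa–rho 3, delta–kappa 15, mu–zeta 22] → take kappa–rho (3); add rho.
Step 7: frontier [alpha–delta 14, delta–epsilon 21, delta–gamma 15, delta–kappa 15, mu–zeta 22] → take alpha–delta (14); add delta.
Step 8: frontier [mu–zeta 22] → take mu–zeta (22); add zeta.
The 7th edge added is alpha–delta.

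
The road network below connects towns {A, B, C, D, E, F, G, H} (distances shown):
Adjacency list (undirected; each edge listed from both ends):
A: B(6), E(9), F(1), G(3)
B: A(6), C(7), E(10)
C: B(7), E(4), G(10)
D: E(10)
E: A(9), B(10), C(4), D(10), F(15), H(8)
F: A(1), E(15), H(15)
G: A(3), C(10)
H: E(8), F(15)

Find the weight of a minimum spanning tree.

39

Kruskal's algorithm — process edges by increasing weight (ties by edge label):
A–F (1): add — endpoints in different components.
A–G (3): add — endpoints in different components.
C–E (4): add — endpoints in different components.
A–B (6): add — endpoints in different components.
B–C (7): add — endpoints in different components.
E–H (8): add — endpoints in different components.
A–E (9): skip — A and E already connected.
B–E (10): skip — B and E already connected.
C–G (10): skip — C and G already connected.
D–E (10): add — endpoints in different components.
MST edges: A–F, A–G, C–E, A–B, B–C, E–H, D–E; total weight 1+3+4+6+7+8+10 = 39.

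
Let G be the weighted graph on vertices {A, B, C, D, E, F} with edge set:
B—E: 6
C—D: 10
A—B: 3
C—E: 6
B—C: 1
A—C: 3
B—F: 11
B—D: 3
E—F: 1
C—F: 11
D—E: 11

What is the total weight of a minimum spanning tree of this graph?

Grow the tree from D using Prim:
Step 1: cheapest edge leaving the tree is B—D (3); add B.
Step 2: cheapest edge leaving the tree is B—C (1); add C.
Step 3: cheapest edge leaving the tree is A—B (3); add A.
Step 4: cheapest edge leaving the tree is B—E (6); add E.
Step 5: cheapest edge leaving the tree is E—F (1); add F.
MST edges: B—D, B—C, A—B, B—E, E—F; total weight 3+1+3+6+1 = 14.

14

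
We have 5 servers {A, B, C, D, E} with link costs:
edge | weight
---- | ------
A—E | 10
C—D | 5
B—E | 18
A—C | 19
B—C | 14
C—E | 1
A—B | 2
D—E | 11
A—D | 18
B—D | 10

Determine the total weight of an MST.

Prim, starting at E.
Step 1: cheapest edge leaving the tree is C—E (1); add C.
Step 2: cheapest edge leaving the tree is C—D (5); add D.
Step 3: cheapest edge leaving the tree is A—E (10); add A.
Step 4: cheapest edge leaving the tree is A—B (2); add B.
MST edges: C—E, C—D, A—E, A—B; total weight 1+5+10+2 = 18.

18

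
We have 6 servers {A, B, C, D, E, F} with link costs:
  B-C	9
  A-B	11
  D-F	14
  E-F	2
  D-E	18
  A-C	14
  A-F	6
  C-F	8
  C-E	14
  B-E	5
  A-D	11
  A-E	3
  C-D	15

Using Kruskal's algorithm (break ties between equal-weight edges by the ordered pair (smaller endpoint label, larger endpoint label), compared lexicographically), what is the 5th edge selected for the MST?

A-D

Kruskal: consider edges lightest-first.
E-F (2): add — endpoints in different components.
A-E (3): add — endpoints in different components.
B-E (5): add — endpoints in different components.
A-F (6): skip — A and F already connected.
C-F (8): add — endpoints in different components.
B-C (9): skip — B and C already connected.
A-B (11): skip — A and B already connected.
A-D (11): add — endpoints in different components.
The 5th edge added is A-D.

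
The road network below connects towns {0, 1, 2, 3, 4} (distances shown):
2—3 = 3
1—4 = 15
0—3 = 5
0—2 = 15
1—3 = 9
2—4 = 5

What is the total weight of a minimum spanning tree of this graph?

Kruskal's algorithm — process edges by increasing weight (ties by edge label):
2—3 (3): add. Components now {0} {1} {2,3} {4}
0—3 (5): add. Components now {0,2,3} {1} {4}
2—4 (5): add. Components now {0,2,3,4} {1}
1—3 (9): add. Components now {0,1,2,3,4}
MST edges: 2—3, 0—3, 2—4, 1—3; total weight 3+5+5+9 = 22.

22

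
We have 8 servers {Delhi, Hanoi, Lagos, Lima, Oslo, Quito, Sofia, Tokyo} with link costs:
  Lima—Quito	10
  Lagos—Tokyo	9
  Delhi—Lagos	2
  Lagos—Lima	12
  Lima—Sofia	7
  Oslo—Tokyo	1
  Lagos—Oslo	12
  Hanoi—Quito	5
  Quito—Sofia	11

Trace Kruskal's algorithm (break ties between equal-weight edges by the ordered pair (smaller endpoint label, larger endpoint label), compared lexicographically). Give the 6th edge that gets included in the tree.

Lima-Quito

Sort edges by weight, then run Kruskal:
Oslo—Tokyo (1): add — endpoints in different components.
Delhi—Lagos (2): add — endpoints in different components.
Hanoi—Quito (5): add — endpoints in different components.
Lima—Sofia (7): add — endpoints in different components.
Lagos—Tokyo (9): add — endpoints in different components.
Lima—Quito (10): add — endpoints in different components.
Quito—Sofia (11): skip — Sofia and Quito already connected.
Lagos—Lima (12): add — endpoints in different components.
The 6th edge added is Lima—Quito.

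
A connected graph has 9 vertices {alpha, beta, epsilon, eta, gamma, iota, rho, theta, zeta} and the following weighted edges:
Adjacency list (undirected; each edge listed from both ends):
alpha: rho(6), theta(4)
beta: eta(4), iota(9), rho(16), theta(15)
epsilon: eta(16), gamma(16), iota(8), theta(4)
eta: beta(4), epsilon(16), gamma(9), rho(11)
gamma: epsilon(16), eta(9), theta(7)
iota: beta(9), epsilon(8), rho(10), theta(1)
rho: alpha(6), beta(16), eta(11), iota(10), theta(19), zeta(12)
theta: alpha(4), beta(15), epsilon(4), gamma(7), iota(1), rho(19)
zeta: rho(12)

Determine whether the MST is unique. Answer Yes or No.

No

Sort edges by weight, then run Kruskal:
iota-theta (1): add — endpoints in different components.
alpha-theta (4): add — endpoints in different components.
beta-eta (4): add — endpoints in different components.
epsilon-theta (4): add — endpoints in different components.
alpha-rho (6): add — endpoints in different components.
gamma-theta (7): add — endpoints in different components.
epsilon-iota (8): skip — epsilon and iota already connected.
beta-iota (9): add — endpoints in different components.
eta-gamma (9): skip — gamma and eta already connected.
iota-rho (10): skip — iota and rho already connected.
eta-rho (11): skip — eta and rho already connected.
rho-zeta (12): add — endpoints in different components.
Non-tree edge eta-gamma has weight 9, equal to the heaviest edge on its tree cycle — swapping gives another MST of the same weight. Not unique.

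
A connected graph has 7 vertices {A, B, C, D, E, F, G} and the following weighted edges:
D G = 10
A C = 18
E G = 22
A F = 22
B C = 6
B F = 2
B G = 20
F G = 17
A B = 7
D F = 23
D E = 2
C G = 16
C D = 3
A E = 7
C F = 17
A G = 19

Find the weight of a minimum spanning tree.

30

Sort edges by weight, then run Kruskal:
B F (2): add. Components now {A} {B,F} {C} {D} {E} {G}
D E (2): add. Components now {A} {B,F} {C} {D,E} {G}
C D (3): add. Components now {A} {B,F} {C,D,E} {G}
B C (6): add. Components now {A} {B,C,D,E,F} {G}
A B (7): add. Components now {A,B,C,D,E,F} {G}
A E (7): skip — A and E already connected.
D G (10): add. Components now {A,B,C,D,E,F,G}
MST edges: B F, D E, C D, B C, A B, D G; total weight 2+2+3+6+7+10 = 30.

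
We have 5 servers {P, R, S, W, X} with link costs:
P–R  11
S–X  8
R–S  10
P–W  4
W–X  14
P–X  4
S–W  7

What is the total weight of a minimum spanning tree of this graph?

Kruskal: consider edges lightest-first.
P–W (4): add. Components now {P,W} {X} {S} {R}
P–X (4): add. Components now {P,W,X} {S} {R}
S–W (7): add. Components now {P,S,W,X} {R}
S–X (8): skip — X and S already connected.
R–S (10): add. Components now {P,R,S,W,X}
MST edges: P–W, P–X, S–W, R–S; total weight 4+4+7+10 = 25.

25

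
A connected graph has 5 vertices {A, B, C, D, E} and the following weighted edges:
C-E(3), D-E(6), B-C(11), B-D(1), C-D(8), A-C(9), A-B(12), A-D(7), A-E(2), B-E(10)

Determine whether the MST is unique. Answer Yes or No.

Yes

Kruskal's algorithm — process edges by increasing weight (ties by edge label):
B-D (1): add. Components now {A} {B,D} {C} {E}
A-E (2): add. Components now {A,E} {B,D} {C}
C-E (3): add. Components now {A,C,E} {B,D}
D-E (6): add. Components now {A,B,C,D,E}
Every non-tree edge has weight strictly greater than the heaviest edge on the tree path between its endpoints, so the MST is unique.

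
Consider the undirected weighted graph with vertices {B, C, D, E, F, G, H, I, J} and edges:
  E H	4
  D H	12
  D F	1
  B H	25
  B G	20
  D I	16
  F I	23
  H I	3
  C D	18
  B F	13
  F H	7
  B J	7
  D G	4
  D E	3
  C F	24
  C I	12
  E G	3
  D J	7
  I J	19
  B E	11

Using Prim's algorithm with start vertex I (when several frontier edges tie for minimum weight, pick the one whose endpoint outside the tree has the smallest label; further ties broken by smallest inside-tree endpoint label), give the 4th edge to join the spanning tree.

Prim, starting at I.
Step 1: cheapest edge leaving the tree is H I (3); add H.
Step 2: cheapest edge leaving the tree is E H (4); add E.
Step 3: cheapest edge leaving the tree is D E (3); add D.
Step 4: cheapest edge leaving the tree is D F (1); add F.
Step 5: cheapest edge leaving the tree is E G (3); add G.
Step 6: cheapest edge leaving the tree is D J (7); add J.
Step 7: cheapest edge leaving the tree is B J (7); add B.
Step 8: cheapest edge leaving the tree is C I (12); add C.
The 4th edge added is D F.

D-F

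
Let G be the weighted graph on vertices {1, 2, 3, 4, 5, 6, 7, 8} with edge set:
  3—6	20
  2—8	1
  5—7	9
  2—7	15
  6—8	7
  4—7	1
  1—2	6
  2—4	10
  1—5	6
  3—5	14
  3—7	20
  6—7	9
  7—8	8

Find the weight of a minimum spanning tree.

43

Sort edges by weight, then run Kruskal:
2—8 (1): add — endpoints in different components.
4—7 (1): add — endpoints in different components.
1—2 (6): add — endpoints in different components.
1—5 (6): add — endpoints in different components.
6—8 (7): add — endpoints in different components.
7—8 (8): add — endpoints in different components.
5—7 (9): skip — 5 and 7 already connected.
6—7 (9): skip — 6 and 7 already connected.
2—4 (10): skip — 2 and 4 already connected.
3—5 (14): add — endpoints in different components.
MST edges: 2—8, 4—7, 1—2, 1—5, 6—8, 7—8, 3—5; total weight 1+1+6+6+7+8+14 = 43.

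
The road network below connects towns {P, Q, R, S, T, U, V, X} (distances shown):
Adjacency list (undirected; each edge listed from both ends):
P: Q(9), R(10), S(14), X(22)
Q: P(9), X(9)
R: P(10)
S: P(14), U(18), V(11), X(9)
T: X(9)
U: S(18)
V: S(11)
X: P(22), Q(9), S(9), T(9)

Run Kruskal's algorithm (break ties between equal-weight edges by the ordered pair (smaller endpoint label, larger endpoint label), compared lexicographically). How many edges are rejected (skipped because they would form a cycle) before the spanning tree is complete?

1

Sort edges by weight, then run Kruskal:
P—Q (9): add — endpoints in different components.
Q—X (9): add — endpoints in different components.
S—X (9): add — endpoints in different components.
T—X (9): add — endpoints in different components.
P—R (10): add — endpoints in different components.
S—V (11): add — endpoints in different components.
P—S (14): skip — P and S already connected.
S—U (18): add — endpoints in different components.
Edges rejected before the tree was complete: 1.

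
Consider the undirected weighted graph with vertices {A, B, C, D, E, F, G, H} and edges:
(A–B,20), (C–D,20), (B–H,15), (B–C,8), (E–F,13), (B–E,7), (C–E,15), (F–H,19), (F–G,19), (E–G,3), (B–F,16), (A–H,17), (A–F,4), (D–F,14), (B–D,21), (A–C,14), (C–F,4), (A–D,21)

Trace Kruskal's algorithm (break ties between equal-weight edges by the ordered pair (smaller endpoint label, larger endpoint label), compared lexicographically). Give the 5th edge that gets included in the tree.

B-C

Sort edges by weight, then run Kruskal:
E–G (3): add — endpoints in different components.
A–F (4): add — endpoints in different components.
C–F (4): add — endpoints in different components.
B–E (7): add — endpoints in different components.
B–C (8): add — endpoints in different components.
E–F (13): skip — E and F already connected.
A–C (14): skip — A and C already connected.
D–F (14): add — endpoints in different components.
B–H (15): add — endpoints in different components.
The 5th edge added is B–C.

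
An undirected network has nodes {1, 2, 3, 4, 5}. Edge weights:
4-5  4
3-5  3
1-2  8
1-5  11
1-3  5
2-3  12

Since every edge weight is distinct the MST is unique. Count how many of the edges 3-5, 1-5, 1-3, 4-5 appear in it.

Kruskal: consider edges lightest-first.
3-5 (3): add. Components now {1} {2} {3,5} {4}
4-5 (4): add. Components now {1} {2} {3,4,5}
1-3 (5): add. Components now {1,3,4,5} {2}
1-2 (8): add. Components now {1,2,3,4,5}
MST edge set: {3-5, 4-5, 1-3, 1-2}.
Of the listed edges, {3-5, 1-3, 4-5} are in the MST → 3.

3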